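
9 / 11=0.82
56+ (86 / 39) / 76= 83035 / 1482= 56.03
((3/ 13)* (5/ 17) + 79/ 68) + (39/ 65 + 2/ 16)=17279/ 8840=1.95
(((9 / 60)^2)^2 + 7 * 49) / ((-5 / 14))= -384160567 / 400000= -960.40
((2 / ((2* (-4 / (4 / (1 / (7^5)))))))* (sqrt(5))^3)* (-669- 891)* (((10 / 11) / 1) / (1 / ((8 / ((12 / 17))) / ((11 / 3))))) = 44572164000* sqrt(5) / 121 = 823689162.05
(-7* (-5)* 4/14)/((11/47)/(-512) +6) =240640/144373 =1.67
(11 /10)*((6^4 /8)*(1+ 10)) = 9801 /5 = 1960.20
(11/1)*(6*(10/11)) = 60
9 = 9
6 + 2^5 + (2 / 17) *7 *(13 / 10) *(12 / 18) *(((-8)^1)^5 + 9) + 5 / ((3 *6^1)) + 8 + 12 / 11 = -23100229 / 990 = -23333.56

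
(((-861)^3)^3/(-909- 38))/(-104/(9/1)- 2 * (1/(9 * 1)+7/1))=-2340296442901919061765876069/219704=-10652042943696605713896.32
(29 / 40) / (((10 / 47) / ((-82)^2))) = 2291203 / 100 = 22912.03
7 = 7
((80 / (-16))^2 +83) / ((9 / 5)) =60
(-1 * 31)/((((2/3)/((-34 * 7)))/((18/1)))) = 199206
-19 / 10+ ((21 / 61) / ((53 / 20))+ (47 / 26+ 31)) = 6522397 / 210145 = 31.04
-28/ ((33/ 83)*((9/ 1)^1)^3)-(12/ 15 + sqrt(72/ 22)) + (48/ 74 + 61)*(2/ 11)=45895094/ 4450545-6*sqrt(11)/ 11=8.50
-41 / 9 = -4.56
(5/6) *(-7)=-35/6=-5.83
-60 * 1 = -60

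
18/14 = 9/7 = 1.29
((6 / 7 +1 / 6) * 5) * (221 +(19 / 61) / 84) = 243470945 / 215208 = 1131.33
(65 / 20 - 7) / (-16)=0.23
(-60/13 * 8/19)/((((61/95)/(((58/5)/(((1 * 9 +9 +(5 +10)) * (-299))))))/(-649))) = -547520/237107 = -2.31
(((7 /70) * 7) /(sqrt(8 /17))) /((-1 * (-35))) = sqrt(34) /200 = 0.03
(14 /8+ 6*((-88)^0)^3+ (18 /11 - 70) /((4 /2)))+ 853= 36369 /44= 826.57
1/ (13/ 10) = 10/ 13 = 0.77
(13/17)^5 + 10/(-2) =-6727992/1419857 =-4.74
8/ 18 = 4/ 9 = 0.44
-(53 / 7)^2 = -2809 / 49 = -57.33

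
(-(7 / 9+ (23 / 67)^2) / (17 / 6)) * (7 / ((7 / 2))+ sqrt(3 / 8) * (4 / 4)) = -144736 / 228939-18092 * sqrt(6) / 228939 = -0.83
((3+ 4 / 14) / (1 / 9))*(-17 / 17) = -207 / 7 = -29.57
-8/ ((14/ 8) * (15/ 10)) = -64/ 21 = -3.05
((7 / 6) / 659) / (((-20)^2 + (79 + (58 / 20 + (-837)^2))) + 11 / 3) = 35 / 13859848783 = 0.00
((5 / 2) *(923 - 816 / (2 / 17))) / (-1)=15032.50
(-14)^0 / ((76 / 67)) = 67 / 76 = 0.88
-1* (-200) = 200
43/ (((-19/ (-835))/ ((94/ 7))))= 3375070/ 133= 25376.47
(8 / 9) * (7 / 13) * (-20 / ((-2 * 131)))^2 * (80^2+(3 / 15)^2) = 35840224 / 2007837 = 17.85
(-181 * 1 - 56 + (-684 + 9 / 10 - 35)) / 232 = -9551 / 2320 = -4.12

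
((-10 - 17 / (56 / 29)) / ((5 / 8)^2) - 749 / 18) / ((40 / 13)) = -3675191 / 126000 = -29.17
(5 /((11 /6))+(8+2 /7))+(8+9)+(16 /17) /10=183961 /6545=28.11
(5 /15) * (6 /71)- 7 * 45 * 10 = -223648 /71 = -3149.97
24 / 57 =8 / 19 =0.42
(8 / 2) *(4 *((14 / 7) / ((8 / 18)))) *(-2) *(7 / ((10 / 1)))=-100.80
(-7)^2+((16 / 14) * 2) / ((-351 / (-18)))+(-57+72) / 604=8103131 / 164892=49.14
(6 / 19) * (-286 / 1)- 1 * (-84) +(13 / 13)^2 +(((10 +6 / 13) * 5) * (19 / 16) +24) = 39915 / 494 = 80.80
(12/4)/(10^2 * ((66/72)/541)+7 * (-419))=-4869/4759984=-0.00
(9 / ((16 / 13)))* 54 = 3159 / 8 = 394.88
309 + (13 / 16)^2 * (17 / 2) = 161081 / 512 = 314.61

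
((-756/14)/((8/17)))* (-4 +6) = -459/2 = -229.50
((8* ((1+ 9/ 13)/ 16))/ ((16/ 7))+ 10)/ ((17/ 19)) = 40983/ 3536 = 11.59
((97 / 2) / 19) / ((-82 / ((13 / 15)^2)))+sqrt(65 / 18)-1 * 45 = -31565893 / 701100+sqrt(130) / 6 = -43.12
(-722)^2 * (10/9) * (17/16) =11077285/18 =615404.72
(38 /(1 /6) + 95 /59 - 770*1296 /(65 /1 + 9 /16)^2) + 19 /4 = 571744189 /259694636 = 2.20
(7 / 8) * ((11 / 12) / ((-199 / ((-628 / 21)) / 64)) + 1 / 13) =1449401 / 186264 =7.78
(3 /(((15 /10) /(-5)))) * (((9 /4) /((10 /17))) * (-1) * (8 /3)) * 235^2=5632950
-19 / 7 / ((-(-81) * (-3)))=19 / 1701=0.01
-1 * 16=-16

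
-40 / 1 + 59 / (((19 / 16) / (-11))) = -586.53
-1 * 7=-7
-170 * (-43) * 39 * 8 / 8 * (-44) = -12543960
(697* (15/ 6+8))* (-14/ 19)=-102459/ 19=-5392.58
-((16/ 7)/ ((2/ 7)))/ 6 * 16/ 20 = -16/ 15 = -1.07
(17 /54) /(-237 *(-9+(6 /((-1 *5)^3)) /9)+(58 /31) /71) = 4677125 /31708618182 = 0.00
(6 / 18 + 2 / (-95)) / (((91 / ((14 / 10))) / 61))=5429 / 18525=0.29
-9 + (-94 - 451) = -554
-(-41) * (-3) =-123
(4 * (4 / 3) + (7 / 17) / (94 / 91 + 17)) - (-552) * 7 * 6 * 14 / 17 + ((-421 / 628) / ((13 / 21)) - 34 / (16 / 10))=724086407341 / 37958518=19075.73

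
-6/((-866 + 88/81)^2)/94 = -19683/230681798108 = -0.00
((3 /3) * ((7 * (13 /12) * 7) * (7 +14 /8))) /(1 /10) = 111475 /24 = 4644.79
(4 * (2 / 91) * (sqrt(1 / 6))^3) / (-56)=-sqrt(6) / 22932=-0.00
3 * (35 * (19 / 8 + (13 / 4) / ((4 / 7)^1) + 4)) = 20265 / 16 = 1266.56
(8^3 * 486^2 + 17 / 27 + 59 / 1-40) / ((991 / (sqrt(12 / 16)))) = 1632587017 * sqrt(3) / 26757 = 105681.64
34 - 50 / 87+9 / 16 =47311 / 1392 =33.99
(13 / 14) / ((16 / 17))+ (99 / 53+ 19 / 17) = 801681 / 201824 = 3.97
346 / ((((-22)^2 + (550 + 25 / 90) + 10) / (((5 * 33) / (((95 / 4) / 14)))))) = 11509344 / 357143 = 32.23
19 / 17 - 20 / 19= 21 / 323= 0.07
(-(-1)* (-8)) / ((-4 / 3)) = 6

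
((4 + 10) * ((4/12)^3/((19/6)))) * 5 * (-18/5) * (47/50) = -2.77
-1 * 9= -9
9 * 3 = 27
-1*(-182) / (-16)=-91 / 8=-11.38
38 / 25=1.52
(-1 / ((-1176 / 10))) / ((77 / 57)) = 0.01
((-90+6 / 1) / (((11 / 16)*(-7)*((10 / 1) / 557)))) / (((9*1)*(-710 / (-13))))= 115856 / 58575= 1.98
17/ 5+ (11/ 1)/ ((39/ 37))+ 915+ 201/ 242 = 43870961/ 47190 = 929.67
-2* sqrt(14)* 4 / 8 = -sqrt(14) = -3.74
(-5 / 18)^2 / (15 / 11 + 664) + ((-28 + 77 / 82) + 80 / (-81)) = -2727033487 / 97225596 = -28.05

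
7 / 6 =1.17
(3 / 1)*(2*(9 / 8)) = 27 / 4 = 6.75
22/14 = 11/7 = 1.57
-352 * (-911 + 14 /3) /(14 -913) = -957088 /2697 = -354.87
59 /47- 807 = -37870 /47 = -805.74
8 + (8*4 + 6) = 46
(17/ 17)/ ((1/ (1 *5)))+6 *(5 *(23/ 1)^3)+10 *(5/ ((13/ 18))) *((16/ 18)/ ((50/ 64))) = 4746219/ 13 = 365093.77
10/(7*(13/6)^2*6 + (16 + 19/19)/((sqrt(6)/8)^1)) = 70980/1288513 - 8160*sqrt(6)/1288513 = 0.04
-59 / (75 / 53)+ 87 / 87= -3052 / 75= -40.69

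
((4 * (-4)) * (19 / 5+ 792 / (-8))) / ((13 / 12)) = 91392 / 65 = 1406.03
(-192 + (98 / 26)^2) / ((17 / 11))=-330517 / 2873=-115.04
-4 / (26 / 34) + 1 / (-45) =-5.25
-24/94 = -12/47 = -0.26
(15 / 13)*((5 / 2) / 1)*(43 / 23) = 3225 / 598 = 5.39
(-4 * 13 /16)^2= 169 /16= 10.56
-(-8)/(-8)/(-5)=1/5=0.20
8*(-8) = -64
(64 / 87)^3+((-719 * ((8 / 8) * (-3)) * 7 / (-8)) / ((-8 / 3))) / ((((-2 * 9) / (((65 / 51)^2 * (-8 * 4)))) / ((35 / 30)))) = 1210310835401 / 507486312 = 2384.91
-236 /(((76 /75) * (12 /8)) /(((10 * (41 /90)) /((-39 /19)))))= 120950 /351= 344.59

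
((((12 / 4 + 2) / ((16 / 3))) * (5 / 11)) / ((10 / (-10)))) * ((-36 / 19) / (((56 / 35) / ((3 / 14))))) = 10125 / 93632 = 0.11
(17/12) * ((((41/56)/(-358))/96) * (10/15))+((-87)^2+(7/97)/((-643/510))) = 16354328572052789/2160715060224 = 7568.94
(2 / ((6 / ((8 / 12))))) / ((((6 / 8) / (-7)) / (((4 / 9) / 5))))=-224 / 1215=-0.18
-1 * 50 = -50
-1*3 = -3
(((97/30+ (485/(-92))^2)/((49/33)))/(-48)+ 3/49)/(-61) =37233589/6071735040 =0.01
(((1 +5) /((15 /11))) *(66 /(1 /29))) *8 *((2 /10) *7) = 2358048 /25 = 94321.92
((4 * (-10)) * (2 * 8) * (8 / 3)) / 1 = -5120 / 3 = -1706.67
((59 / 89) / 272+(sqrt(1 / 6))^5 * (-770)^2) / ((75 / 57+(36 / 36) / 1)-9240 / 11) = -2816275 * sqrt(6) / 859464-1121 / 385294528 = -8.03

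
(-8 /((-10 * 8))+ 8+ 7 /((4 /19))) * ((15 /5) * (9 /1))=22329 /20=1116.45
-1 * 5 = -5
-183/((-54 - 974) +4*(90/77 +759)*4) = -14091/857372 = -0.02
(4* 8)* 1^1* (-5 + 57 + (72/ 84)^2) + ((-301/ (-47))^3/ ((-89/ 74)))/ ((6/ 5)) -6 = 2036812016389/ 1358316309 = 1499.51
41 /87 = 0.47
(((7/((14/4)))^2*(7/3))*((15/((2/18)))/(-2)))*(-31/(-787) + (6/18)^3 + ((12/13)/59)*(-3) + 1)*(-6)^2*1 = -14094046680/603629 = -23348.86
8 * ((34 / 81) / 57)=272 / 4617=0.06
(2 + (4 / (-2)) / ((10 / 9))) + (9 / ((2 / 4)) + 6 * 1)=121 / 5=24.20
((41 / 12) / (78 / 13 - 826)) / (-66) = 1 / 15840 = 0.00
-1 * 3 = -3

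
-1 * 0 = 0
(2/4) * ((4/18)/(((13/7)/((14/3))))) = 98/351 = 0.28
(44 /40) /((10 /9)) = 99 /100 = 0.99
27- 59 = -32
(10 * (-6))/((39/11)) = -220/13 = -16.92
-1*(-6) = 6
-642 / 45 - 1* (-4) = -154 / 15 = -10.27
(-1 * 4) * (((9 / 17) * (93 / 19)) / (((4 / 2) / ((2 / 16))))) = -0.65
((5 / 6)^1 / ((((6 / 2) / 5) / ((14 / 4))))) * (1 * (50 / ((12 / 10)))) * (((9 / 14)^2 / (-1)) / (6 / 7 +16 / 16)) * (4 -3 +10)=-103125 / 208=-495.79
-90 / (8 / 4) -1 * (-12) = -33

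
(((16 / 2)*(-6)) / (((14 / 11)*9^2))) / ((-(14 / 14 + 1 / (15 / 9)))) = 55 / 189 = 0.29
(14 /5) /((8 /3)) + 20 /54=767 /540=1.42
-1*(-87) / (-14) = -87 / 14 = -6.21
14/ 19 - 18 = -328/ 19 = -17.26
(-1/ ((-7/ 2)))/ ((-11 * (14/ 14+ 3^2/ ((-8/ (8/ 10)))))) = -20/ 77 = -0.26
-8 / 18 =-4 / 9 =-0.44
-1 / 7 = -0.14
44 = 44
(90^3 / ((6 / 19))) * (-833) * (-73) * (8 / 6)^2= 249560136000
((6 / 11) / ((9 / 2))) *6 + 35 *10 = 3858 / 11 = 350.73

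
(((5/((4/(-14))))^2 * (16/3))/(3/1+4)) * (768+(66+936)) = 413000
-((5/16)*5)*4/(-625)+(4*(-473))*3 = -567599/100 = -5675.99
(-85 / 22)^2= 7225 / 484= 14.93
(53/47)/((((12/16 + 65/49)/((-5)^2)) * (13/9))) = 2337300/248677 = 9.40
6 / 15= 2 / 5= 0.40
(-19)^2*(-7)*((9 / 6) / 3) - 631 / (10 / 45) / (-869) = -1260.23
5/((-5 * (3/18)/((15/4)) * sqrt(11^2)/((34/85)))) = -9/11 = -0.82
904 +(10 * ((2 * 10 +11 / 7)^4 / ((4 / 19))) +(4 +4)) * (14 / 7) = 49391341015 / 2401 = 20571154.11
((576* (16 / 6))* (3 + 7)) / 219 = 5120 / 73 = 70.14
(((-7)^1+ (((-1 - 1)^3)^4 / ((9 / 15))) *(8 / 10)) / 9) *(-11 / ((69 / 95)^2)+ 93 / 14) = -15497020951 / 1799658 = -8611.09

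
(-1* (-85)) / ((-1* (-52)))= 85 / 52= 1.63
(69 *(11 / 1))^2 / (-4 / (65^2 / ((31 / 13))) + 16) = 10547082975 / 292892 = 36010.14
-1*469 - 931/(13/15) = -20062/13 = -1543.23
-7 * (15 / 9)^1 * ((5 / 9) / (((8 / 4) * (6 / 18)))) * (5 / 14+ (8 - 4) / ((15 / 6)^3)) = -1073 / 180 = -5.96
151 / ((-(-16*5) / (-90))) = -1359 / 8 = -169.88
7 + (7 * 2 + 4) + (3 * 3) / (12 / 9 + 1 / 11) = 1472 / 47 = 31.32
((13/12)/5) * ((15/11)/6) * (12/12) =13/264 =0.05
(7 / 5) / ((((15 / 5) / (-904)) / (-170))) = 215152 / 3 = 71717.33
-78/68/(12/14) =-91/68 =-1.34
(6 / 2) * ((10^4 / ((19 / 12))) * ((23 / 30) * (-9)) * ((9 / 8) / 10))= -279450 / 19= -14707.89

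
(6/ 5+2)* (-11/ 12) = -44/ 15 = -2.93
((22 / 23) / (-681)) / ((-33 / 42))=28 / 15663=0.00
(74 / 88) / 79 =37 / 3476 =0.01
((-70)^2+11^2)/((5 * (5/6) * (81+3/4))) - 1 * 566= -1502182/2725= -551.26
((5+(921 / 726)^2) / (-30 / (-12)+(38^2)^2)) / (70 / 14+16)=129023 / 854798357798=0.00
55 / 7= 7.86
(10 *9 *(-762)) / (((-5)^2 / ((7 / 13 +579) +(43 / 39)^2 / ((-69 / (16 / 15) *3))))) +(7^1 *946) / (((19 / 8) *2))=-26393968374512 / 16616925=-1588378.62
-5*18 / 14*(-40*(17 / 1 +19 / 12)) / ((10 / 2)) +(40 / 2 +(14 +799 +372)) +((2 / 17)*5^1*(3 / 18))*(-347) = 759230 / 357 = 2126.69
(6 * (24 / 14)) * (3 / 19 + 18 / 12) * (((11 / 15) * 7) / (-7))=-1188 / 95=-12.51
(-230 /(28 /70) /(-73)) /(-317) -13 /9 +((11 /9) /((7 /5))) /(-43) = -93381163 /62688969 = -1.49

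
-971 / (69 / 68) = -66028 / 69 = -956.93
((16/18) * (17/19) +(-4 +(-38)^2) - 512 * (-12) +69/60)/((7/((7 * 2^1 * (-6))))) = -25943933/285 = -91031.34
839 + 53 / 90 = 75563 / 90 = 839.59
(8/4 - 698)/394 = -1.77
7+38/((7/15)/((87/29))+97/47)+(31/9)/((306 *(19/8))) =1481483110/61404561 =24.13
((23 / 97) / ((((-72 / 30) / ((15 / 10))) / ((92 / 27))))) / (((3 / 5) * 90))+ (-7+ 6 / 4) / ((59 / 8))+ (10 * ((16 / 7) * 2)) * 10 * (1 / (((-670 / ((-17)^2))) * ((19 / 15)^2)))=-349383035187787 / 2825473966812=-123.65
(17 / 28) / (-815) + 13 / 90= 29513 / 205380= 0.14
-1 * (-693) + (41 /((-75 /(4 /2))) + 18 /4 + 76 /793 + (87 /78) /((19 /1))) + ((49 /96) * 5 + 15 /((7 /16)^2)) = 459200591461 /590626400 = 777.48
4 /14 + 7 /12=73 /84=0.87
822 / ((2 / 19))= 7809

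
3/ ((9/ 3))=1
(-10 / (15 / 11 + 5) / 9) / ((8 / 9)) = -11 / 56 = -0.20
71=71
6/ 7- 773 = -5405/ 7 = -772.14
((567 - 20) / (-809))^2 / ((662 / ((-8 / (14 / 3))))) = -1795254 / 1516432477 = -0.00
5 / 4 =1.25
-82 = -82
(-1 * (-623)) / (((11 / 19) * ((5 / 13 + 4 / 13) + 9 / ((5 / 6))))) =769405 / 8217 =93.64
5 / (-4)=-5 / 4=-1.25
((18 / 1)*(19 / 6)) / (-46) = -57 / 46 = -1.24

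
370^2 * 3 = 410700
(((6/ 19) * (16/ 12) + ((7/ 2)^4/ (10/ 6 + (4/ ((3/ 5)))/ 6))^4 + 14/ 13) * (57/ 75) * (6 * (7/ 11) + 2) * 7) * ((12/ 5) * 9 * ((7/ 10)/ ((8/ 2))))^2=1224234659818160555562459/ 325000000000000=3766875876.36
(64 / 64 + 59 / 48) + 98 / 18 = 1105 / 144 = 7.67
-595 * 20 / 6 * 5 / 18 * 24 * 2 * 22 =-5236000 / 9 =-581777.78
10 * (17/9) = 170/9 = 18.89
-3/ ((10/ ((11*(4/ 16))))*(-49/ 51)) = 1683/ 1960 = 0.86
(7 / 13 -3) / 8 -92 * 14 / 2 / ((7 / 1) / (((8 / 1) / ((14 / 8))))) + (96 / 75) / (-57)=-54580412 / 129675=-420.90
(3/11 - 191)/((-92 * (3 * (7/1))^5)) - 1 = -2066554057/2066555106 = -1.00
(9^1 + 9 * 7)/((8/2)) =18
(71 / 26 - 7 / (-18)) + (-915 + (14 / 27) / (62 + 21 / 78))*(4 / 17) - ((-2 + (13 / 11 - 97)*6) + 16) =37058948213 / 106266303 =348.74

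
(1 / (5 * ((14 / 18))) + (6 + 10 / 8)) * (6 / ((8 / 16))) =3153 / 35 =90.09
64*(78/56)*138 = 86112/7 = 12301.71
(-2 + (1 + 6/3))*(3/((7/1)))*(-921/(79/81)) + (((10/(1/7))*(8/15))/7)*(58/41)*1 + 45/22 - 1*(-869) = 709127227/1496418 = 473.88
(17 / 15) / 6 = 0.19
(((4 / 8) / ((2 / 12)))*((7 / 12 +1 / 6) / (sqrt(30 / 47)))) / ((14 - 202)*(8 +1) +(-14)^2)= -3*sqrt(1410) / 59840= -0.00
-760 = -760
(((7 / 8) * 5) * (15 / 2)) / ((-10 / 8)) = -26.25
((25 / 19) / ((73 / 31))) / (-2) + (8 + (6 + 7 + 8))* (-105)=-3045.28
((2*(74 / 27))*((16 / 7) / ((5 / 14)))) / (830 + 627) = 0.02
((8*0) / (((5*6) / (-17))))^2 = 0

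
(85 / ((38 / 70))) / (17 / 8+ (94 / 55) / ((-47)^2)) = 61523000 / 835259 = 73.66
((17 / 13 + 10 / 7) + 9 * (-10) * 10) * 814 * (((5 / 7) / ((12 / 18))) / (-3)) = 166159785 / 637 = 260847.39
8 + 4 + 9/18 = 25/2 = 12.50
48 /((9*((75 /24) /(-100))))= -512 /3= -170.67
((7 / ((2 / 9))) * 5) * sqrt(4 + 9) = 315 * sqrt(13) / 2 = 567.87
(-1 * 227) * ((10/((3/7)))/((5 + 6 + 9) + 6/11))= -87395/339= -257.80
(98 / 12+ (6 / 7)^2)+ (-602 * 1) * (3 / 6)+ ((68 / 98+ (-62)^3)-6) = -10022267 / 42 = -238625.40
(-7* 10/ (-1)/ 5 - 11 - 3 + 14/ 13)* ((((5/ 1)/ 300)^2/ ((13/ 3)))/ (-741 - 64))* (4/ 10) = -1/ 29152500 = -0.00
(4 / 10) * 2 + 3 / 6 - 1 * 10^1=-87 / 10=-8.70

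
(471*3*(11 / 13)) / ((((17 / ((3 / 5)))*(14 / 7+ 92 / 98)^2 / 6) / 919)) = 3810658313 / 141440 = 26941.87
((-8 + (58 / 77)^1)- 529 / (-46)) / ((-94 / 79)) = -51745 / 14476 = -3.57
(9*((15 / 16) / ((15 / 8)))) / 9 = 1 / 2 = 0.50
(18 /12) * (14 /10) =21 /10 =2.10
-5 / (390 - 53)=-0.01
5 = 5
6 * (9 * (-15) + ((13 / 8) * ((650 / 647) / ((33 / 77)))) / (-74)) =-77591935 / 95756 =-810.31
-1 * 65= -65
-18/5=-3.60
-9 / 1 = -9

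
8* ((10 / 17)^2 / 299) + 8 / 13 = 4152 / 6647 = 0.62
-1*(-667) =667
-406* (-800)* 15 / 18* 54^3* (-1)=-42620256000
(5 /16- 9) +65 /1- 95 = -619 /16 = -38.69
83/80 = 1.04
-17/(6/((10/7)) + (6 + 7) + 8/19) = -1615/1674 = -0.96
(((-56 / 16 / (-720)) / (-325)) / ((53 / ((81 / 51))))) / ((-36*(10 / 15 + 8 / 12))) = 0.00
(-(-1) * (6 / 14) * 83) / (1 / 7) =249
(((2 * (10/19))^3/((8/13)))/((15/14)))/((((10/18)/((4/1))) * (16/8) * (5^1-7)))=-21840/6859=-3.18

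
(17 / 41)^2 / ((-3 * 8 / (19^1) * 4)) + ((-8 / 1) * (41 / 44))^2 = 1084427813 / 19526496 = 55.54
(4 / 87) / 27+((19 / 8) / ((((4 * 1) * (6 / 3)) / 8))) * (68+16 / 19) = 768131 / 4698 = 163.50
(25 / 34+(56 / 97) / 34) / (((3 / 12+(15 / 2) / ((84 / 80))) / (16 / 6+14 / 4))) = 214193 / 341343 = 0.63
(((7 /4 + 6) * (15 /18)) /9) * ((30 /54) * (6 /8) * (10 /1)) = 3875 /1296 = 2.99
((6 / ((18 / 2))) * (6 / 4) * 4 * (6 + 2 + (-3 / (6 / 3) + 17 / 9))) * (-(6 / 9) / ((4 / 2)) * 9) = -302 / 3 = -100.67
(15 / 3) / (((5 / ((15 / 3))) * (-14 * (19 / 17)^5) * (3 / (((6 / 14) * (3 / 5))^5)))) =-27947045331 / 364138214063750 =-0.00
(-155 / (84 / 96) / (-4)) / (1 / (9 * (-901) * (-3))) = 7541370 / 7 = 1077338.57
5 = 5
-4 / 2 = -2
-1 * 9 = -9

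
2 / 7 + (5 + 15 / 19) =808 / 133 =6.08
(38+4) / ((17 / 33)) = 1386 / 17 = 81.53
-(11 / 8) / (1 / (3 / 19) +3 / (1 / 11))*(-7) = 231 / 944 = 0.24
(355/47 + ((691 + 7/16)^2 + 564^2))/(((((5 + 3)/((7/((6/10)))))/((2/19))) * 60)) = 22352751155/10973184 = 2037.03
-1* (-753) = 753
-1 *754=-754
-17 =-17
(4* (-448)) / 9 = -1792 / 9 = -199.11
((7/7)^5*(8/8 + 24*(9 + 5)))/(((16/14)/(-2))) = -2359/4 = -589.75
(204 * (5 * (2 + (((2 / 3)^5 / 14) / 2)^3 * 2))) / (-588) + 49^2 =2397.53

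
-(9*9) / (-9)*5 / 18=2.50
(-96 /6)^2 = 256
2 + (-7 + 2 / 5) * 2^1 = -56 / 5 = -11.20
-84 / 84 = -1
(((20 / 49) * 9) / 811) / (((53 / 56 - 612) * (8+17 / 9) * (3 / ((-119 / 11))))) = 73440 / 27168825211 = 0.00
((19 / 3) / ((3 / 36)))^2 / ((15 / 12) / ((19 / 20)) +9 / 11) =603592 / 223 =2706.69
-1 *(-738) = 738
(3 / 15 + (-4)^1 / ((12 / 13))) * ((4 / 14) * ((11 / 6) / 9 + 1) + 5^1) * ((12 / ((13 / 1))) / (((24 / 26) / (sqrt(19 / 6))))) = -6262 * sqrt(114) / 1701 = -39.31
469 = 469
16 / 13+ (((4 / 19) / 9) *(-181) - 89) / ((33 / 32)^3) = -6693139280 / 79887951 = -83.78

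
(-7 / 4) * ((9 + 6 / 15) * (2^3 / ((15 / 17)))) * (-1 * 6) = 22372 / 25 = 894.88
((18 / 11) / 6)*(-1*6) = -18 / 11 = -1.64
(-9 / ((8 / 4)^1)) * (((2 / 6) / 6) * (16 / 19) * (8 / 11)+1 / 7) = -2329 / 2926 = -0.80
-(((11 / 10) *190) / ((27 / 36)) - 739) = 460.33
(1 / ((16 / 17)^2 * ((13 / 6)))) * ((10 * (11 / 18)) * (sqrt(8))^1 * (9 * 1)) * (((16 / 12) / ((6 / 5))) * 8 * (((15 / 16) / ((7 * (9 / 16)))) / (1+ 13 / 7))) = 79475 * sqrt(2) / 1872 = 60.04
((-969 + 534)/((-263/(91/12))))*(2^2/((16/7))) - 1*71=-206403/4208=-49.05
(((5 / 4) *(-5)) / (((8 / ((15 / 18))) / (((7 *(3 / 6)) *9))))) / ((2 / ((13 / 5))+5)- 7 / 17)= -580125 / 151552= -3.83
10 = 10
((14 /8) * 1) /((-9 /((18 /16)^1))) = -0.22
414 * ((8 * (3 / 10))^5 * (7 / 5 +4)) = 2781444096 / 15625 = 178012.42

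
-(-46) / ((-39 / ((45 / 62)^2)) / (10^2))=-776250 / 12493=-62.13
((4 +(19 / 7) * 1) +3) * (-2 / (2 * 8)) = -17 / 14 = -1.21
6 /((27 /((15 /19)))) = 10 /57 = 0.18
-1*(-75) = 75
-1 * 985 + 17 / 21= -20668 / 21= -984.19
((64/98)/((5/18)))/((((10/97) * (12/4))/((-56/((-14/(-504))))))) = -2681856/175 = -15324.89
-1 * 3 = -3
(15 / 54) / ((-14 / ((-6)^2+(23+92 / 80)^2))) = -12.29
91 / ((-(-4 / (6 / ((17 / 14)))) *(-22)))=-1911 / 374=-5.11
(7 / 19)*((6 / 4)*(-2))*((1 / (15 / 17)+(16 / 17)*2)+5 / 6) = -13741 / 3230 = -4.25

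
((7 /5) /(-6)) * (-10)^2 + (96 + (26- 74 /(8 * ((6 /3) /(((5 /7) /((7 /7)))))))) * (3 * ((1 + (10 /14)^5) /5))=215743709 /3529470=61.13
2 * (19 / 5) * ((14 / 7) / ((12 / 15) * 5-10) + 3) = 304 / 15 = 20.27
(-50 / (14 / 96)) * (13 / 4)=-7800 / 7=-1114.29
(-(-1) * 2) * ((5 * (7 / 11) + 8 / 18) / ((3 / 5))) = 3590 / 297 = 12.09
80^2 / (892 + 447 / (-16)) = 4096 / 553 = 7.41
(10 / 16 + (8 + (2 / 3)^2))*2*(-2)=-653 / 18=-36.28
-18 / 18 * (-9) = 9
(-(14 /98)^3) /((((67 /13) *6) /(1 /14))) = -13 /1930404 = -0.00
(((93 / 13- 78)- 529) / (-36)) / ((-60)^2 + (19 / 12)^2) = 31192 / 6743893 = 0.00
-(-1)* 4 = 4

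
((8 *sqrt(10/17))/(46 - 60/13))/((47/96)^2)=0.62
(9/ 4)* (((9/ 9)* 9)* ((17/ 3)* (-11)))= -5049/ 4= -1262.25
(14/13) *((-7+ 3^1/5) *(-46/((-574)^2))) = 736/764855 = 0.00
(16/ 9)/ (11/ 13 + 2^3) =208/ 1035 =0.20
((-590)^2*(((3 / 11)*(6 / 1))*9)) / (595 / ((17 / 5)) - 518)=-56392200 / 3773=-14946.25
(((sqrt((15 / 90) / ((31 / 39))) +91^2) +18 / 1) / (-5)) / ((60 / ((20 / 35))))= -8299 / 525 - sqrt(806) / 32550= -15.81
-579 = -579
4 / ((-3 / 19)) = -76 / 3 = -25.33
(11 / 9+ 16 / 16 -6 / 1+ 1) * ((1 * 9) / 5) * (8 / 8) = -5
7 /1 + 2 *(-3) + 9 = 10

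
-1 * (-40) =40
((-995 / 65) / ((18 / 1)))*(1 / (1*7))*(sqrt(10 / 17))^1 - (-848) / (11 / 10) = 8480 / 11 - 199*sqrt(170) / 27846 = 770.82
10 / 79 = 0.13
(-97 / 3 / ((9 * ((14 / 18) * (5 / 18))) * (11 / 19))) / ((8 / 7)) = -5529 / 220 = -25.13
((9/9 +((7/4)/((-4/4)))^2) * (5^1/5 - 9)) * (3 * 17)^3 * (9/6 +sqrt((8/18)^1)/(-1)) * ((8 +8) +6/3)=-129334725/2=-64667362.50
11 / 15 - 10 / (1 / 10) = -1489 / 15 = -99.27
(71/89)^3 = 0.51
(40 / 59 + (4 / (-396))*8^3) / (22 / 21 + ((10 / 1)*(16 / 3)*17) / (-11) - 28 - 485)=183736 / 24302277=0.01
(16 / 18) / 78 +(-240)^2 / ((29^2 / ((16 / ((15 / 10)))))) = 215657764 / 295191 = 730.57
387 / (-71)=-387 / 71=-5.45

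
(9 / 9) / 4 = 1 / 4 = 0.25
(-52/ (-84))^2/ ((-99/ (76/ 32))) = -0.01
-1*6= -6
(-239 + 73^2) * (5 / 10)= 2545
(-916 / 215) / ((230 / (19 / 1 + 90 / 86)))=-0.37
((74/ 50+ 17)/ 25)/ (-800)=-231/ 250000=-0.00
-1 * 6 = -6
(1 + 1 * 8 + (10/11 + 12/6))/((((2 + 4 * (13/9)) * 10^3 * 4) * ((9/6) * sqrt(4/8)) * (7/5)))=393 * sqrt(2)/2156000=0.00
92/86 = 46/43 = 1.07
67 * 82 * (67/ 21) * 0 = 0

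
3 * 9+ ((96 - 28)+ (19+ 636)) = 750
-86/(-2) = 43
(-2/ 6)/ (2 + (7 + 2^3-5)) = -1/ 36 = -0.03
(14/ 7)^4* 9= 144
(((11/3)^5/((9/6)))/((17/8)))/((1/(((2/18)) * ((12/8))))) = 1288408/37179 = 34.65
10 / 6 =5 / 3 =1.67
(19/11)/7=19/77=0.25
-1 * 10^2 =-100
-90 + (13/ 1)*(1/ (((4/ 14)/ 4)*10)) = -359/ 5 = -71.80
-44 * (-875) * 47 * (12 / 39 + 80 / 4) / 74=238854000 / 481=496577.96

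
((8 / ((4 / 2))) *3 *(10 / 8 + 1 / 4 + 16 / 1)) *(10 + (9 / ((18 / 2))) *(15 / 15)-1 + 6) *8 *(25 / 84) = 8000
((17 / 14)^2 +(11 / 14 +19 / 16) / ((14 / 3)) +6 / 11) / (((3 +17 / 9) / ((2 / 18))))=6019 / 108416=0.06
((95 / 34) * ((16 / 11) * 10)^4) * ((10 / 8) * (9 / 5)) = 70041600000 / 248897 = 281407.97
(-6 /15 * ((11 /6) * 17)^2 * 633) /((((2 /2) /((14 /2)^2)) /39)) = -4700078383 /10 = -470007838.30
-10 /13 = -0.77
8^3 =512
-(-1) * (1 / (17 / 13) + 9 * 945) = 144598 / 17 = 8505.76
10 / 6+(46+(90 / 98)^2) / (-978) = 1267053 / 782726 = 1.62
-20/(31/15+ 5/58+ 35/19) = -330600/66037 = -5.01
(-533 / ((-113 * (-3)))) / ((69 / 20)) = -10660 / 23391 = -0.46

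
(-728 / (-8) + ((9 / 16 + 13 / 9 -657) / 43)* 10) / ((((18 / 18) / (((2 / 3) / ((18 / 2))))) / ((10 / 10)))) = -189859 / 41796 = -4.54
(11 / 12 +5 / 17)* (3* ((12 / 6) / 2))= 247 / 68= 3.63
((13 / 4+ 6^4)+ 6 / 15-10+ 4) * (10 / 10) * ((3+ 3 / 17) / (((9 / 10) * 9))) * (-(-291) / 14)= 2509681 / 238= 10544.88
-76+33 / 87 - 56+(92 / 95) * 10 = -67187 / 551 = -121.94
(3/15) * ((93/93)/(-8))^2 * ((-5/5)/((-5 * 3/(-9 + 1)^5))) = -512/75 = -6.83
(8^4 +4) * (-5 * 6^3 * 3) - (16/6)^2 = -119556064/9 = -13284007.11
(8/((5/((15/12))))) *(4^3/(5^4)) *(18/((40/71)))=20448/3125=6.54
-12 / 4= -3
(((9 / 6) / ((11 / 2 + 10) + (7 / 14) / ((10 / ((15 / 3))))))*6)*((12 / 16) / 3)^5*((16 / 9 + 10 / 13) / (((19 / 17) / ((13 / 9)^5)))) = 72345013 / 9047251584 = 0.01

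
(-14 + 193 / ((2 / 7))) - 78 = 1167 / 2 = 583.50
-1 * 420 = -420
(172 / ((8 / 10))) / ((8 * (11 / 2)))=215 / 44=4.89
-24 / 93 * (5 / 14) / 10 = -2 / 217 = -0.01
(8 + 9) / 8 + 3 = 41 / 8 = 5.12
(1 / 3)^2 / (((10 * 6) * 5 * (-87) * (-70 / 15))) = 1 / 1096200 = 0.00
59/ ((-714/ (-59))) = 3481/ 714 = 4.88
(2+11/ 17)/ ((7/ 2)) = 90/ 119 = 0.76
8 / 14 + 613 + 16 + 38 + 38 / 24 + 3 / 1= 56461 / 84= 672.15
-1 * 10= -10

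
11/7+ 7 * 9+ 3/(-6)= 897/14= 64.07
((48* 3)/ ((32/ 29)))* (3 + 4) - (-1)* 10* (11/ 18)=919.61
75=75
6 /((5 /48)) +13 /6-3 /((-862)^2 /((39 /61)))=40634473951 /679885260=59.77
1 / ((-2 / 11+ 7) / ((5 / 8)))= 11 / 120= 0.09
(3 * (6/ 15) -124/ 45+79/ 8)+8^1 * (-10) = -5161/ 72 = -71.68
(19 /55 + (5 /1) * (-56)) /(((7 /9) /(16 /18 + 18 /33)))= -2184102 /4235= -515.73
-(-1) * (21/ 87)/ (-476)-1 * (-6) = 11831/ 1972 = 6.00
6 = 6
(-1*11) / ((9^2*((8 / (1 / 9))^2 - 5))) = -11 / 419499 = -0.00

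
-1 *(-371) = 371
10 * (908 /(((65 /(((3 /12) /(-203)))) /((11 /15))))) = -4994 /39585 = -0.13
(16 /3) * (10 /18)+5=215 /27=7.96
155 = 155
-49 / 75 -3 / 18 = -41 / 50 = -0.82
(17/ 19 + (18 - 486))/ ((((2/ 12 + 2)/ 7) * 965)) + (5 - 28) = -1170983/ 47671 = -24.56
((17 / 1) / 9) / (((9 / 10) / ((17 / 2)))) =1445 / 81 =17.84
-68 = -68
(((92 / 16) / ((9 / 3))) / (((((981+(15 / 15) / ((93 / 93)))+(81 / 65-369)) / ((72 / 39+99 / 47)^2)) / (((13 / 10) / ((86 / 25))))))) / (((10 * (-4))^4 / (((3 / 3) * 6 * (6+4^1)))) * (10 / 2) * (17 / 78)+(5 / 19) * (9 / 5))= 2484965266875 / 6271867598130927776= 0.00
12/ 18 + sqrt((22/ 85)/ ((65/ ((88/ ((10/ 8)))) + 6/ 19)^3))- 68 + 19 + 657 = 588544* sqrt(13383505)/ 5837321365 + 1826/ 3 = 609.04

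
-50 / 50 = -1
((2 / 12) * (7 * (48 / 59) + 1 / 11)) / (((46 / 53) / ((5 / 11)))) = 995075 / 1970364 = 0.51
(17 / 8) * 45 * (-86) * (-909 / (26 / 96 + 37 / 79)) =28346674140 / 2803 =10112976.86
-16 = -16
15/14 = 1.07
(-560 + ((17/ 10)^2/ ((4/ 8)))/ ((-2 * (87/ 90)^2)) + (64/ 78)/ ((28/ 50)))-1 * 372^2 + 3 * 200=-31763187665/ 229593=-138345.63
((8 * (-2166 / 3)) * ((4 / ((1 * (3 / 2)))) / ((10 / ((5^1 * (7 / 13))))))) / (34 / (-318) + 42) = -8571584 / 86593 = -98.99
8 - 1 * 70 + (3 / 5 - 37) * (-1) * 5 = 120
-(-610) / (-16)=-305 / 8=-38.12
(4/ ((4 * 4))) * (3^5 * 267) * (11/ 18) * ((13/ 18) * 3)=343629/ 16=21476.81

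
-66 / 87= -22 / 29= -0.76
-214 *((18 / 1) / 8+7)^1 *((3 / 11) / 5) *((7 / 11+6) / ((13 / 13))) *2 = -867021 / 605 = -1433.09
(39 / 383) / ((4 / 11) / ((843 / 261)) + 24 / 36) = 361647 / 2767558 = 0.13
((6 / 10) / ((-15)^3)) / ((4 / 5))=-0.00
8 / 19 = 0.42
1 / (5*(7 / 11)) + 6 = 221 / 35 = 6.31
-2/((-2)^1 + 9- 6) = -2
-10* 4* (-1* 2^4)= 640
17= 17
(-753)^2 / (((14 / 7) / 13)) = 7371117 / 2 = 3685558.50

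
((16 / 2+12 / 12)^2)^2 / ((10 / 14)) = 45927 / 5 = 9185.40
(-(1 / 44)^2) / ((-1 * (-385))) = -1 / 745360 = -0.00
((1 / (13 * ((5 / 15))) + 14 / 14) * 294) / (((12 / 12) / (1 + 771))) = 3631488 / 13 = 279345.23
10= 10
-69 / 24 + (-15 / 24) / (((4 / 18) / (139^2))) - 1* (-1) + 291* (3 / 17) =-14767107 / 272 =-54290.83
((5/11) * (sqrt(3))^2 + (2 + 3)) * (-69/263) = -4830/2893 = -1.67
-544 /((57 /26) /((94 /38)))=-664768 /1083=-613.82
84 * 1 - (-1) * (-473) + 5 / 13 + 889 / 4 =-8651 / 52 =-166.37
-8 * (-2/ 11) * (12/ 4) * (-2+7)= 240/ 11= 21.82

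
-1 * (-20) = 20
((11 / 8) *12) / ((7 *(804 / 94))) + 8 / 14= 227 / 268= 0.85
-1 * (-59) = 59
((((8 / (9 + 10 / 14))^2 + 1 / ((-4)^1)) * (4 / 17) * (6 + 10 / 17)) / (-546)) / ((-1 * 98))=660 / 53202877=0.00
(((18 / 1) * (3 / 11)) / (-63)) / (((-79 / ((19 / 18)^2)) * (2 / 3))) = 361 / 218988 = 0.00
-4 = -4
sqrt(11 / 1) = sqrt(11) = 3.32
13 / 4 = 3.25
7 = 7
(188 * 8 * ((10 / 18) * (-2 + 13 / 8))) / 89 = -940 / 267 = -3.52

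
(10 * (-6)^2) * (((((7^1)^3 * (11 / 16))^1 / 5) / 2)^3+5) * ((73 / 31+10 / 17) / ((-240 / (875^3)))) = -1339902446715355359375 / 34537472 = -38795614418894.22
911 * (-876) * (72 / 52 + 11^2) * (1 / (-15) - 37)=235313151152 / 65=3620202325.42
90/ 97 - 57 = -56.07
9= 9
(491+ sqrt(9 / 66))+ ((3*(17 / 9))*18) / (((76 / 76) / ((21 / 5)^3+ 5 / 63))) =sqrt(66) / 22+ 21147187 / 2625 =8056.44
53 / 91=0.58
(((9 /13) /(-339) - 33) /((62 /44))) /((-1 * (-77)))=-96960 /318773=-0.30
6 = 6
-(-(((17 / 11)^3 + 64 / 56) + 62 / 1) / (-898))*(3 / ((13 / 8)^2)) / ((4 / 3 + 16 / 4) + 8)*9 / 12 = -16812711 / 3534916385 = -0.00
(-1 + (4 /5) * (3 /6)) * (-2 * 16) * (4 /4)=96 /5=19.20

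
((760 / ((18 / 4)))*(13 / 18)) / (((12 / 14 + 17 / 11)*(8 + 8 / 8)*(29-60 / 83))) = 12628616 / 63305631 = 0.20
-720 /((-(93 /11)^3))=106480 /89373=1.19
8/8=1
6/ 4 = 3/ 2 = 1.50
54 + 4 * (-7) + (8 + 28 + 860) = 922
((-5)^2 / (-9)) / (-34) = 25 / 306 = 0.08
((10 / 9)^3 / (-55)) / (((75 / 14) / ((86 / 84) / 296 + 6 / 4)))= -18691 / 2670327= -0.01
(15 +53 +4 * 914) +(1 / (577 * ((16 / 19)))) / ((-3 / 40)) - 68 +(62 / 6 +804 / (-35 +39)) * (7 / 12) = 19625647 / 5193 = 3779.25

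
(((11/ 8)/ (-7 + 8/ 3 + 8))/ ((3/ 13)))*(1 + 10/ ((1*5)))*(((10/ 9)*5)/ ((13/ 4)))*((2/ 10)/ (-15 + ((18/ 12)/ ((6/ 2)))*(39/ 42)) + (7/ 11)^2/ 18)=17605/ 241758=0.07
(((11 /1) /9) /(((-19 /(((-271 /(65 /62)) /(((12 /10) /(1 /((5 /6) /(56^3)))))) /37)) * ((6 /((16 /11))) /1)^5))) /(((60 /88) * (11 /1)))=193377077297152 /21947217338475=8.81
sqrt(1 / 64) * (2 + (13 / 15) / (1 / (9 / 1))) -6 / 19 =691 / 760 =0.91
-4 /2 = -2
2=2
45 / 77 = 0.58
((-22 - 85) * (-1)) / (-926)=-107 / 926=-0.12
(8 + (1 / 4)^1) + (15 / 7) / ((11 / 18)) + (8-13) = 2081 / 308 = 6.76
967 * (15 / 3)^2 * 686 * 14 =232176700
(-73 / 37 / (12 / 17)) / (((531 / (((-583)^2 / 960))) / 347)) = -146365380403 / 226333440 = -646.68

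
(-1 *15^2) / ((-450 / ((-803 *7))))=-5621 / 2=-2810.50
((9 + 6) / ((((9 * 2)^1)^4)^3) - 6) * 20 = -11568313814261735 / 96402615118848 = -120.00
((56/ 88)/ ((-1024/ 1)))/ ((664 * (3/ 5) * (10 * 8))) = -7/ 359006208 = -0.00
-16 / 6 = -8 / 3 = -2.67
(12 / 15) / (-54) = -2 / 135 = -0.01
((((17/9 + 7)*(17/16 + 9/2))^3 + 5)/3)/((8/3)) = 44062385/2916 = 15110.56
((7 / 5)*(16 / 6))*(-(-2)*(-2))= -224 / 15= -14.93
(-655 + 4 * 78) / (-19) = 18.05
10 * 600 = 6000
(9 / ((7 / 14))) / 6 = 3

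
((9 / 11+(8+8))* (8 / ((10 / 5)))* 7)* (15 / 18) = 392.42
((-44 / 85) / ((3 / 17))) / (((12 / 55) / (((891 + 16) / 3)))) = -109747 / 27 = -4064.70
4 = 4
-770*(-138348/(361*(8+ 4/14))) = 372847860/10469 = 35614.47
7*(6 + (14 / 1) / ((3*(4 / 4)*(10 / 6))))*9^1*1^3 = 2772 / 5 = 554.40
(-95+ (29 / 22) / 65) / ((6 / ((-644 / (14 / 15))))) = 3123883 / 286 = 10922.67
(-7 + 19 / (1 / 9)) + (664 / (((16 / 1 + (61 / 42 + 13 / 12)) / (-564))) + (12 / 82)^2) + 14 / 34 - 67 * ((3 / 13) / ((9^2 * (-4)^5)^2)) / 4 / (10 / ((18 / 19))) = -124705240512823910351527 / 6222943726935736320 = -20039.59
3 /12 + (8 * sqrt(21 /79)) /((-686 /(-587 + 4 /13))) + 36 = 30508 * sqrt(1659) /352261 + 145 /4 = 39.78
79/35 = 2.26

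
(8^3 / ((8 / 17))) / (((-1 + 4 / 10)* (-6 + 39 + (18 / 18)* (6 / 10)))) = -3400 / 63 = -53.97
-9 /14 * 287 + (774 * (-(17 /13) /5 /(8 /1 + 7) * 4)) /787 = -94416063 /511550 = -184.57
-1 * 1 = -1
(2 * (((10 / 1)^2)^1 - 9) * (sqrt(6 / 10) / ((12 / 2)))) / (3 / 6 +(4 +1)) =182 * sqrt(15) / 165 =4.27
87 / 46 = 1.89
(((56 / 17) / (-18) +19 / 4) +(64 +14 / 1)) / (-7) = -50531 / 4284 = -11.80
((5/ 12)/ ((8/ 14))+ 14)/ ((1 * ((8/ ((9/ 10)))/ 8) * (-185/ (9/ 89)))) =-19089/ 2634400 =-0.01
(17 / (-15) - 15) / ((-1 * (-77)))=-22 / 105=-0.21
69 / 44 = 1.57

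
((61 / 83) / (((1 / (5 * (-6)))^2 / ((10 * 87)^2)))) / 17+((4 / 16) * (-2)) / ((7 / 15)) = 581753318835 / 19754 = 29449899.71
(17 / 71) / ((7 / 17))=289 / 497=0.58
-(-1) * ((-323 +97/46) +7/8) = -58883/184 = -320.02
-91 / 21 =-13 / 3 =-4.33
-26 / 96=-13 / 48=-0.27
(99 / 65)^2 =9801 / 4225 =2.32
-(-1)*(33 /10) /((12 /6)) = 33 /20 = 1.65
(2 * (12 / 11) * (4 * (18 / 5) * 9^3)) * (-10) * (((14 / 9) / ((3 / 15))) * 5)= -8907054.55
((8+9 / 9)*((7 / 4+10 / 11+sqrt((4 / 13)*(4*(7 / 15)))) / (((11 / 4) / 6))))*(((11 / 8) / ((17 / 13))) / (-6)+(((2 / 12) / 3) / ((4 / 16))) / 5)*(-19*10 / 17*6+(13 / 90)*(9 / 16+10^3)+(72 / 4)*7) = -1785.68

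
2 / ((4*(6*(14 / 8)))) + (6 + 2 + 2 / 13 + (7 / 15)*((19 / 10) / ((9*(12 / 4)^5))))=244846753 / 29852550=8.20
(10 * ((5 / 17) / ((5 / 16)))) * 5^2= 4000 / 17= 235.29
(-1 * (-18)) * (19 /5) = 68.40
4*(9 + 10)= 76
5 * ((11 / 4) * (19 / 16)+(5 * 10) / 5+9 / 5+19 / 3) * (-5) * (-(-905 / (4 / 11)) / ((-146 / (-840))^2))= -3757789756875 / 85264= -44072407.54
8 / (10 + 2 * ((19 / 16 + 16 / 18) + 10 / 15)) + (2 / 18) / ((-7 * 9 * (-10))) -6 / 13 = 907831 / 16437330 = 0.06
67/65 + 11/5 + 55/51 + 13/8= 31475/5304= 5.93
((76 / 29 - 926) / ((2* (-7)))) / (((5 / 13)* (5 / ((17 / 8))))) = 2958969 / 40600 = 72.88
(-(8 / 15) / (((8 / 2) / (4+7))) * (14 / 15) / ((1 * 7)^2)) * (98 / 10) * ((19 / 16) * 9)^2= -250173 / 8000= -31.27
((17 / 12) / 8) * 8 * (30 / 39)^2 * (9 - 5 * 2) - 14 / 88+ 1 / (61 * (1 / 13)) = -1067185 / 1360788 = -0.78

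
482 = 482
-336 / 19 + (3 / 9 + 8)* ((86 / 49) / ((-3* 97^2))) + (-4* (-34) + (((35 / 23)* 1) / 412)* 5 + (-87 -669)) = -476380690965379 / 747068992236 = -637.67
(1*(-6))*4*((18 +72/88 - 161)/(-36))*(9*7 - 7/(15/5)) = -569296/99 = -5750.46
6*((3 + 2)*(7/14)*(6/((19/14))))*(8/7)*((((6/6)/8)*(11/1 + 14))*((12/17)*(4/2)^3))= 432000/323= 1337.46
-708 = -708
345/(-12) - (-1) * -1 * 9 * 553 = -20023/4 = -5005.75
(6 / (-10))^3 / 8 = -27 / 1000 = -0.03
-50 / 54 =-25 / 27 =-0.93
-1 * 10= -10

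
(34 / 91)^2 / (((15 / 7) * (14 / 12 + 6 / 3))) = 2312 / 112385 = 0.02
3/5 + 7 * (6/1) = 213/5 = 42.60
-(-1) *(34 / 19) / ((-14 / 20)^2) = 3400 / 931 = 3.65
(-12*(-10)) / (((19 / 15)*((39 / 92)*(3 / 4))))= 73600 / 247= 297.98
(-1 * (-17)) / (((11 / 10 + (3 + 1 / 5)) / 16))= 2720 / 43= 63.26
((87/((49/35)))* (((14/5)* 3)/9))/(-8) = -7.25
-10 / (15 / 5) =-10 / 3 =-3.33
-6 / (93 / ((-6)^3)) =432 / 31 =13.94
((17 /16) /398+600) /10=3820817 /63680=60.00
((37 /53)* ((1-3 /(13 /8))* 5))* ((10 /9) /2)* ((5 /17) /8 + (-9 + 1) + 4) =5484325 /843336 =6.50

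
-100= -100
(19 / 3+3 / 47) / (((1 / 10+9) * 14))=4510 / 89817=0.05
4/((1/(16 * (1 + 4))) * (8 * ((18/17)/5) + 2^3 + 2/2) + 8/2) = 0.97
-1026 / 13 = -78.92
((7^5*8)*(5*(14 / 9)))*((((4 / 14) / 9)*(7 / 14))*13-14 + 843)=70239814400 / 81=867158202.47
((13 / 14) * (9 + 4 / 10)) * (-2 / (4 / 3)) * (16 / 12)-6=-821 / 35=-23.46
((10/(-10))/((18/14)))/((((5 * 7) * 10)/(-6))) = 1/75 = 0.01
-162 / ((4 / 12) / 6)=-2916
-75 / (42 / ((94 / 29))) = -1175 / 203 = -5.79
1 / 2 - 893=-1785 / 2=-892.50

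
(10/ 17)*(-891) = -8910/ 17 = -524.12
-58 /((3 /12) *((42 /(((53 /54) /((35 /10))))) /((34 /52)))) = -52258 /51597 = -1.01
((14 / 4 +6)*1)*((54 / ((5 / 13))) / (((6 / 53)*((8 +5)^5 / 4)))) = 18126 / 142805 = 0.13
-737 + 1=-736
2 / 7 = 0.29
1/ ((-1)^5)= -1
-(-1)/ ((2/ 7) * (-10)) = -7/ 20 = -0.35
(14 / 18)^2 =49 / 81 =0.60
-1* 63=-63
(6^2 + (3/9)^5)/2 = 8749/486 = 18.00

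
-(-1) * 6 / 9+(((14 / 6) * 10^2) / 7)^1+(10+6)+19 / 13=669 / 13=51.46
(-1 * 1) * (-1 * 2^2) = 4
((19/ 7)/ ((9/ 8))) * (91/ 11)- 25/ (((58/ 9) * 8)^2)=425224421/ 21314304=19.95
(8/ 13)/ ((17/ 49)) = 392/ 221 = 1.77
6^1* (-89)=-534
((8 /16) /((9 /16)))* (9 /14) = 4 /7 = 0.57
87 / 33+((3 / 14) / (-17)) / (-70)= 483173 / 183260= 2.64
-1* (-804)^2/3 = -215472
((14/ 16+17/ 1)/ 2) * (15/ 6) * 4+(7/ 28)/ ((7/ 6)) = 5017/ 56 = 89.59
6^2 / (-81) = -4 / 9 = -0.44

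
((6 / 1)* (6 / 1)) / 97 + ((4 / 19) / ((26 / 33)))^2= 2618856 / 5917873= 0.44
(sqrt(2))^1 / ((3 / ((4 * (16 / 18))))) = 32 * sqrt(2) / 27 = 1.68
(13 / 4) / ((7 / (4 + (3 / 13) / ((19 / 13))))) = 1027 / 532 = 1.93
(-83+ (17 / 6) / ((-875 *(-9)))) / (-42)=3921733 / 1984500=1.98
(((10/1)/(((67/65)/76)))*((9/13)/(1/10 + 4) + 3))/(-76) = -84450/2747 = -30.74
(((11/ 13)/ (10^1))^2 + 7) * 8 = 236842/ 4225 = 56.06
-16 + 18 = 2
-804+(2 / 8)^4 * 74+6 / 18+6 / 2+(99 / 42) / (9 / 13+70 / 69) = -3288132973 / 4115328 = -799.00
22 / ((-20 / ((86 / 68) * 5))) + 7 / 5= -1889 / 340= -5.56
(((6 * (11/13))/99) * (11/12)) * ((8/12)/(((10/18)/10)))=22/39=0.56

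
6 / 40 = 3 / 20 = 0.15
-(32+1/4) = -129/4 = -32.25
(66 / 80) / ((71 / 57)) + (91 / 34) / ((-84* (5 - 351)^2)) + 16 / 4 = 80843132741 / 17339665440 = 4.66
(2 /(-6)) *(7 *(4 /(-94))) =14 /141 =0.10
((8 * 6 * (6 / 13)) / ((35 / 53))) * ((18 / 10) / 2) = 68688 / 2275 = 30.19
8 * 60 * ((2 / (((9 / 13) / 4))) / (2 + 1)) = 1848.89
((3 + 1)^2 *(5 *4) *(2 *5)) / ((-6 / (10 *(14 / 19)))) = -224000 / 57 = -3929.82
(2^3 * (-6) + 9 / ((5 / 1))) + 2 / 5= -229 / 5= -45.80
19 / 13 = 1.46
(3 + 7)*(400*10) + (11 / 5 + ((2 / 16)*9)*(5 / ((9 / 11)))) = 1600363 / 40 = 40009.08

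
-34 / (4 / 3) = -51 / 2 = -25.50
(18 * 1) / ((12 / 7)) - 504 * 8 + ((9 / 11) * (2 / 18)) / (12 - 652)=-28311361 / 7040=-4021.50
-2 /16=-1 /8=-0.12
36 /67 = 0.54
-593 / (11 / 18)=-10674 / 11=-970.36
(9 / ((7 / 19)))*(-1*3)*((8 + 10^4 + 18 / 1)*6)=-4408575.43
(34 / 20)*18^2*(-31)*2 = -34149.60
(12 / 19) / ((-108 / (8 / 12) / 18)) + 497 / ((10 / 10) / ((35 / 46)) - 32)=-331937 / 20406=-16.27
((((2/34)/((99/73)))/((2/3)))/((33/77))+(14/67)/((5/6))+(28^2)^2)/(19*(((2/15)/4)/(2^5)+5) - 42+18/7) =867333889184/78444069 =11056.72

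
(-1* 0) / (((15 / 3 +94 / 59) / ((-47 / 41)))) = 0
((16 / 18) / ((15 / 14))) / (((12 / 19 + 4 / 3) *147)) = 19 / 6615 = 0.00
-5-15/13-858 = -11234/13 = -864.15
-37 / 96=-0.39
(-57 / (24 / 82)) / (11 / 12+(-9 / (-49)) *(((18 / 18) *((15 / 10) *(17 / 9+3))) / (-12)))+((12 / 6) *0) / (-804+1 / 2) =-114513 / 473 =-242.10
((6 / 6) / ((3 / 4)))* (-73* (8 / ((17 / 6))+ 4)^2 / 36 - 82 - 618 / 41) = -81681728 / 319923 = -255.32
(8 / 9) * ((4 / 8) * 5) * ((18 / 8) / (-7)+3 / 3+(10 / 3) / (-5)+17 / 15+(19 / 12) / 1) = 382 / 63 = 6.06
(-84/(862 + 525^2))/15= -28/1382435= -0.00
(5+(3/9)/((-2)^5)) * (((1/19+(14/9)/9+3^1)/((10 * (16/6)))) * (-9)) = -594439/109440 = -5.43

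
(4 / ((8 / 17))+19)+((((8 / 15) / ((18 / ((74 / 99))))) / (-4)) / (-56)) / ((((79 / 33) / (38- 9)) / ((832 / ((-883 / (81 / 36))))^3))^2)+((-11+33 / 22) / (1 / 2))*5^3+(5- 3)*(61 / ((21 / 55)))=-1258978568174755898652814939 / 621208942316497503849090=-2026.66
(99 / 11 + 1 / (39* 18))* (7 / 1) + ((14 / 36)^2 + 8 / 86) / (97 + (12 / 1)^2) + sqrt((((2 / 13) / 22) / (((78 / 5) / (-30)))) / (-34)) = 5* sqrt(374) / 4862 + 2750363713 / 43648956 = 63.03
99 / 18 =11 / 2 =5.50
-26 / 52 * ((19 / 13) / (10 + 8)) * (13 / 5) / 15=-19 / 2700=-0.01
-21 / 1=-21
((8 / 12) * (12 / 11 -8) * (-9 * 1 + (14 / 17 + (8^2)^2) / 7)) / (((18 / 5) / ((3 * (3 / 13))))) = -2004500 / 3927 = -510.44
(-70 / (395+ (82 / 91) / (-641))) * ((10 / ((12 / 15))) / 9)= -51039625 / 207365967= -0.25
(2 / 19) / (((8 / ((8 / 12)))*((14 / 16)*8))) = 1 / 798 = 0.00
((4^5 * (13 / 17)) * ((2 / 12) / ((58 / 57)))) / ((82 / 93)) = 2940288 / 20213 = 145.47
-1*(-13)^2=-169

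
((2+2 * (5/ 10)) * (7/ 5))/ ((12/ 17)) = 119/ 20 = 5.95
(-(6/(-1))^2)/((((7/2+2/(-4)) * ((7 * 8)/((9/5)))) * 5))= -27/350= -0.08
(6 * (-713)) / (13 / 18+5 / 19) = -1463076 / 337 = -4341.47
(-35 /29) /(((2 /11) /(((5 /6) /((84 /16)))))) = -275 /261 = -1.05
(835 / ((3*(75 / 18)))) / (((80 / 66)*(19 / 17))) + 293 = 650387 / 1900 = 342.31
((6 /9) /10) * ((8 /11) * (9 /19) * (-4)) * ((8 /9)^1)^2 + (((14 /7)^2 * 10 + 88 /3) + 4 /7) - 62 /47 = 635988278 /9282735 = 68.51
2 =2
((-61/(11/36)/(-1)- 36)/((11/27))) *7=340200/121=2811.57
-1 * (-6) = 6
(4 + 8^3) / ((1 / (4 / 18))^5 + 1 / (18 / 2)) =148608 / 531473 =0.28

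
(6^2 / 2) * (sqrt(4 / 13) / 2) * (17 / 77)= 306 * sqrt(13) / 1001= 1.10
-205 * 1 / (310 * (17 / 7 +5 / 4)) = -574 / 3193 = -0.18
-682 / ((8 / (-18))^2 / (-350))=4833675 / 4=1208418.75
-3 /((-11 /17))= 51 /11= 4.64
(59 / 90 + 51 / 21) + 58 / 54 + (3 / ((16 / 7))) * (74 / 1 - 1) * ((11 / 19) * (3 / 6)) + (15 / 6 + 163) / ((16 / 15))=53735623 / 287280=187.05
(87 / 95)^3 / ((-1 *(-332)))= 658503 / 284648500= 0.00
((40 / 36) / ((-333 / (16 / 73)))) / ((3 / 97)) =-15520 / 656343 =-0.02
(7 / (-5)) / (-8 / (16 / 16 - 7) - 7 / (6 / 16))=21 / 260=0.08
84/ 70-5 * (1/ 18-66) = 29783/ 90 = 330.92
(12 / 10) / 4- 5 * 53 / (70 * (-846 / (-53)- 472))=104323 / 338380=0.31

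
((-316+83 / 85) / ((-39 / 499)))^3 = 2385543787734173440067 / 36429280875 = 65484240436.14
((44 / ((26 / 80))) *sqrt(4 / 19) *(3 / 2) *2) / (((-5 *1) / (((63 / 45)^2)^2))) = -5070912 *sqrt(19) / 154375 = -143.18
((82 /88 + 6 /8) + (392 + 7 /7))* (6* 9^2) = 2109969 /11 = 191815.36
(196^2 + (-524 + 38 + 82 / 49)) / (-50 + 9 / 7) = -1858652 / 2387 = -778.66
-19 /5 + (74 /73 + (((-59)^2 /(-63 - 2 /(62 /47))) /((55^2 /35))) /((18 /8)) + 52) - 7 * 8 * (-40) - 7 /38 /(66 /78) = 8642447237351 /3776107500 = 2288.72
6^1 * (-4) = -24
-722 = -722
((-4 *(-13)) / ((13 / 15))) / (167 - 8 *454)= -4 / 231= -0.02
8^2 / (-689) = -64 / 689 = -0.09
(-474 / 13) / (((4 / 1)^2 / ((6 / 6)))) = -2.28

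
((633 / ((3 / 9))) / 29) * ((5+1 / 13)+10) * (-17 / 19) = -6327468 / 7163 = -883.35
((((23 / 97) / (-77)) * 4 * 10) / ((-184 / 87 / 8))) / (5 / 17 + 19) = 7395 / 306229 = 0.02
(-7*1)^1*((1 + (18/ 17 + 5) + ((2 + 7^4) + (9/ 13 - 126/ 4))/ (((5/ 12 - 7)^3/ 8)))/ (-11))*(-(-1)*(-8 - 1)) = 408123662184/ 1198577809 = 340.51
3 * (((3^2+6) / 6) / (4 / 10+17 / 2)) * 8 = 600 / 89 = 6.74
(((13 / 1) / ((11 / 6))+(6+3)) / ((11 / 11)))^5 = 173726604657 / 161051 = 1078705.53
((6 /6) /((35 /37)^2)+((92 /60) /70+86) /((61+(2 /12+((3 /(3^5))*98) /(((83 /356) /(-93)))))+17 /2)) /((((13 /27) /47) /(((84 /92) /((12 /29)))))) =75863786626323 /387374533000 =195.84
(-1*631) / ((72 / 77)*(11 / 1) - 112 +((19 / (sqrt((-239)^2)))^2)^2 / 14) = 28823651534594 / 4646239374463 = 6.20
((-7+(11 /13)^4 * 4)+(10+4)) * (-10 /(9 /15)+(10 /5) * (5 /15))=-4135856 /28561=-144.81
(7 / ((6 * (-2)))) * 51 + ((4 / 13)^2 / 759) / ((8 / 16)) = -15264121 / 513084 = -29.75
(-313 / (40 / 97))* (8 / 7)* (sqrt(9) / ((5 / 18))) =-1639494 / 175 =-9368.54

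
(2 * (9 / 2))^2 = 81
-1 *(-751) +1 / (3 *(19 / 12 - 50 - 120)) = 1517767 / 2021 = 751.00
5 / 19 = 0.26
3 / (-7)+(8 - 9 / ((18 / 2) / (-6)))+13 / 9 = 946 / 63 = 15.02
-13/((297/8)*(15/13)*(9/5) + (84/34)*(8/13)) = -22984/139011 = -0.17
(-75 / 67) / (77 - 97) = 0.06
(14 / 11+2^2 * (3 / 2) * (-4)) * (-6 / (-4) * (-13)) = 4875 / 11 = 443.18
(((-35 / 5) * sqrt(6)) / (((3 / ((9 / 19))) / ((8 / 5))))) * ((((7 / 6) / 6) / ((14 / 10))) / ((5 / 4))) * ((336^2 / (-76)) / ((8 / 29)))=1909824 * sqrt(6) / 1805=2591.74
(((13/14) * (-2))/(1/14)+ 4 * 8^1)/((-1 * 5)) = -6/5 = -1.20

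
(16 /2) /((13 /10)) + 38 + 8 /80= 5753 /130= 44.25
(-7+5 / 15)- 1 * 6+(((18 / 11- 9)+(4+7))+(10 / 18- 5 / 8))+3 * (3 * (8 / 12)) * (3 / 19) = -122677 / 15048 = -8.15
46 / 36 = 23 / 18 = 1.28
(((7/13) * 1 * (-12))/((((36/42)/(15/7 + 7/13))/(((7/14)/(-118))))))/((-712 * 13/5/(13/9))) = -0.00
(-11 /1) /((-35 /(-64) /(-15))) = 2112 /7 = 301.71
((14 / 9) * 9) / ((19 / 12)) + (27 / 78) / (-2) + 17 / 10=51223 / 4940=10.37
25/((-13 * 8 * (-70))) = 5/1456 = 0.00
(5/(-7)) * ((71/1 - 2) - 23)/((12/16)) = -920/21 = -43.81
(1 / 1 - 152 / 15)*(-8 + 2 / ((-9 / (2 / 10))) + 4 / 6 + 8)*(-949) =3640364 / 675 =5393.13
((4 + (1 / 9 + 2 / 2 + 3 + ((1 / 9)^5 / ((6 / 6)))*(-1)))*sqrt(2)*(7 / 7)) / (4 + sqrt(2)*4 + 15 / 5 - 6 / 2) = 239476 / 59049 - 119738*sqrt(2) / 59049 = 1.19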